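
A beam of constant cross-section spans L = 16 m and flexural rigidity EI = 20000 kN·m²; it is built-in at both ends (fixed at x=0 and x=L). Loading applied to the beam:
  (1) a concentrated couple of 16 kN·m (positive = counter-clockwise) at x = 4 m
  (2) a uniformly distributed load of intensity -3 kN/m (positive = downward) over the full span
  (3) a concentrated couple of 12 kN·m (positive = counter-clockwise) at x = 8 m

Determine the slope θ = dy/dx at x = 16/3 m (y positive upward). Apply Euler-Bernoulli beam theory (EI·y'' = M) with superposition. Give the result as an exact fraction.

θ(16/3) = 73/16875 rad

Load 1 — applied couple M₀=16 kN·m at a=4 m (b=L-a=12):
  θ_1 = (R_Ax²/2 - M_Ax - M₀(x-a))/EI  [x>a] with R_A=9/8, M_A=-3 = ((9/8)·(16/3)²/2 - (-3)·(16/3) - 16·((16/3)-4))/20000 = 1/1875 rad
Load 2 — uniform load w=-3 kN/m over full span:
  θ_2 = -wx(L-x)(L-2x)/(12EI) = -(-3)·(16/3)·(16-(16/3))·(16-2·(16/3))/(12·20000) = 64/16875 rad
Load 3 — applied couple M₀=12 kN·m at a=8 m (b=L-a=8):
  θ_3 = (R_Ax²/2 - M_Ax)/EI  [x≤a] with R_A=9/8, M_A=3 = ((9/8)·(16/3)²/2 - 3·(16/3))/20000 = 0 rad
Superposition: θ = Σ θ_i = 73/16875 rad ≈ 0.004326 rad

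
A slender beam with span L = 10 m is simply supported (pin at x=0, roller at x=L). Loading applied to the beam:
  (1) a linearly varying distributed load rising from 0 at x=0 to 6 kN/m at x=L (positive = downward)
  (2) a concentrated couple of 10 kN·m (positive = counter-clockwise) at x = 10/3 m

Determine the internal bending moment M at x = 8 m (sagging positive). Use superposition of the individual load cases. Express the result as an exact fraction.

Load 1 — triangular load w₀=6 kN/m (0→w₀ over full span):
  M_1 = w₀Lx/6 - w₀x³/(6L) = 6·10·8/6 - 6·8³/(6·10) = 144/5 kN·m
Load 2 — applied couple M₀=10 kN·m at a=10/3 m (b=L-a=20/3):
  M_2 = M₀x/L - M₀  [x>a] = 10·8/10 - 10 = -2 kN·m
Superposition: M = Σ M_i = 134/5 kN·m ≈ 26.800000 kN·m

M(8) = 134/5 kN·m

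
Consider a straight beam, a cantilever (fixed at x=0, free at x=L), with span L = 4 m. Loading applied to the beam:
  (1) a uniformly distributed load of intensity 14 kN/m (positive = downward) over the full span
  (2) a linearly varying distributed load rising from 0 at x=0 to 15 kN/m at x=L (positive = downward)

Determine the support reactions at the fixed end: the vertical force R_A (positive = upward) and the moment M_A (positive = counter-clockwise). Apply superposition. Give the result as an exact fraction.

R_A = 86 kN, M_A = 192 kN·m

Load 1 — uniform load w=14 kN/m over full span:
  R_A = wL = 14·4 = 56 kN
  M_A = wL²/2 = 14·4²/2 = 112 kN·m
Load 2 — triangular load w₀=15 kN/m (0→w₀ over full span):
  R_A = w₀L/2 = 15·4/2 = 30 kN
  M_A = w₀L²/3 = 15·4²/3 = 80 kN·m
Superposition: R_A = 86 kN, M_A = 192 kN·m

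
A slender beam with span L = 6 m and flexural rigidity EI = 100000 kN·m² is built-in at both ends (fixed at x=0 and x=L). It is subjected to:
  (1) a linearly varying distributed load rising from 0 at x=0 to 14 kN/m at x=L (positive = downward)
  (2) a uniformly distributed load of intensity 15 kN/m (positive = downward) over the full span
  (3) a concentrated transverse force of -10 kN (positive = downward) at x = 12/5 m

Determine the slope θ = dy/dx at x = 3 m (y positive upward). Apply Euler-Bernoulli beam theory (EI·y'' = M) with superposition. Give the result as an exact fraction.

θ(3) = -603/20000000 rad

Load 1 — triangular load w₀=14 kN/m (0→w₀ over full span):
  θ_1 = -w₀(2x(L-x)(L-2x)(x+2L)+x²(L-x)²)/(120LEI) = -14·(2·3·(6-3)·(6-2·3)·(3+2·6)+3²·(6-3)²)/(120·6·100000) = -63/4000000 rad
Load 2 — uniform load w=15 kN/m over full span:
  θ_2 = -wx(L-x)(L-2x)/(12EI) = -15·3·(6-3)·(6-2·3)/(12·100000) = 0 rad
Load 3 — point force P=-10 kN at a=12/5 m (b=L-a=18/5):
  θ_3 = Pa²(L-x)(2bL-(3b+a)(L-x))/(2L³EI)  [x>a] = (-10)·(12/5)²·(6-3)·(2·(18/5)·6-(3·(18/5)+(12/5))·(6-3))/(2·6³·100000) = -9/625000 rad
Superposition: θ = Σ θ_i = -603/20000000 rad ≈ -0.000030 rad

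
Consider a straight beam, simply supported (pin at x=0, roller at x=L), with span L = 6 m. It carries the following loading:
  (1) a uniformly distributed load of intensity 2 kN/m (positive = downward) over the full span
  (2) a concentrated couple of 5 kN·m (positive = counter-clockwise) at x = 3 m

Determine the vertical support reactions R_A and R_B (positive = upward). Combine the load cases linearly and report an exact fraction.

R_A = 41/6 kN, R_B = 31/6 kN

Load 1 — uniform load w=2 kN/m over full span:
  R_A = wL/2 = 2·6/2 = 6 kN
  R_B = wL/2 = 2·6/2 = 6 kN
Load 2 — applied couple M₀=5 kN·m at a=3 m (b=L-a=3):
  R_A = M₀/L = 5/6 kN
  R_B = -M₀/L = -5/6 kN
Superposition: R_A = 41/6 kN, R_B = 31/6 kN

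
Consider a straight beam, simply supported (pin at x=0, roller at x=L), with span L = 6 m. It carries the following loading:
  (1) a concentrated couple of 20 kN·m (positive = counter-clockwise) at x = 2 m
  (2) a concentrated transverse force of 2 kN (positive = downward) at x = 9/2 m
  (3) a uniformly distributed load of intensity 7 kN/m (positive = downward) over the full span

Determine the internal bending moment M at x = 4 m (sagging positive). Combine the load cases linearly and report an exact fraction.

Load 1 — applied couple M₀=20 kN·m at a=2 m (b=L-a=4):
  M_1 = M₀x/L - M₀  [x>a] = 20·4/6 - 20 = -20/3 kN·m
Load 2 — point force P=2 kN at a=9/2 m (b=L-a=3/2):
  M_2 = Pbx/L  [x≤a] = 2·(3/2)·4/6 = 2 kN·m
Load 3 — uniform load w=7 kN/m over full span:
  M_3 = wx(L-x)/2 = 7·4·(6-4)/2 = 28 kN·m
Superposition: M = Σ M_i = 70/3 kN·m ≈ 23.333333 kN·m

M(4) = 70/3 kN·m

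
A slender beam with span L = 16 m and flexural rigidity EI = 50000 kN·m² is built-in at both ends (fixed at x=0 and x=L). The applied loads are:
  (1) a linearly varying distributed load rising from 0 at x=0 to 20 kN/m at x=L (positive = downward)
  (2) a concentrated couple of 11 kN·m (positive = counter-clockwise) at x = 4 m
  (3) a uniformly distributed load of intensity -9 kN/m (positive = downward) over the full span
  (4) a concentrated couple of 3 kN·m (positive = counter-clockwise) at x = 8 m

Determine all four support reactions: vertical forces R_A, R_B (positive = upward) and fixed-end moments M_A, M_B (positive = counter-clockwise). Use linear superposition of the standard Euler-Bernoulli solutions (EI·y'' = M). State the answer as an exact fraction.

R_A = -2937/128 kN, M_A = -1087/48 kN·m, R_B = 4985/128 kN, M_B = -957/16 kN·m

Load 1 — triangular load w₀=20 kN/m (0→w₀ over full span):
  R_A = 3w₀L/20 = 3·20·16/20 = 48 kN
  M_A = w₀L²/30 = 20·16²/30 = 512/3 kN·m
  R_B = 7w₀L/20 = 7·20·16/20 = 112 kN
  M_B = -w₀L²/20 = -20·16²/20 = -256 kN·m
Load 2 — applied couple M₀=11 kN·m at a=4 m (b=L-a=12):
  R_A = 6M₀ab/L³ = 6·11·4·12/16³ = 99/128 kN
  M_A = M₀b(2a-b)/L² = 11·12·(2·4-12)/16² = -33/16 kN·m
  R_B = -6M₀ab/L³ = -6·11·4·12/16³ = -99/128 kN
  M_B = M₀a(2b-a)/L² = 11·4·(2·12-4)/16² = 55/16 kN·m
Load 3 — uniform load w=-9 kN/m over full span:
  R_A = wL/2 = (-9)·16/2 = -72 kN
  M_A = wL²/12 = (-9)·16²/12 = -192 kN·m
  R_B = wL/2 = (-9)·16/2 = -72 kN
  M_B = -wL²/12 = -(-9)·16²/12 = 192 kN·m
Load 4 — applied couple M₀=3 kN·m at a=8 m (b=L-a=8):
  R_A = 6M₀ab/L³ = 6·3·8·8/16³ = 9/32 kN
  M_A = M₀b(2a-b)/L² = 3·8·(2·8-8)/16² = 3/4 kN·m
  R_B = -6M₀ab/L³ = -6·3·8·8/16³ = -9/32 kN
  M_B = M₀a(2b-a)/L² = 3·8·(2·8-8)/16² = 3/4 kN·m
Superposition: R_A = -2937/128 kN, M_A = -1087/48 kN·m, R_B = 4985/128 kN, M_B = -957/16 kN·m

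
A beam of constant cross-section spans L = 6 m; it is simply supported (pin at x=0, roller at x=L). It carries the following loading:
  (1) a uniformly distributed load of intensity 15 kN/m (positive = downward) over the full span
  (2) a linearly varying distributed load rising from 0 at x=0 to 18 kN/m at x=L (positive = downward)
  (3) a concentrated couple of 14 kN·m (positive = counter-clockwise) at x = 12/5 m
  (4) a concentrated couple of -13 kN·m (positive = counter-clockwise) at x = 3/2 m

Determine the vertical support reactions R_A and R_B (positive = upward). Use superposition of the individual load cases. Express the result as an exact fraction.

R_A = 379/6 kN, R_B = 485/6 kN

Load 1 — uniform load w=15 kN/m over full span:
  R_A = wL/2 = 15·6/2 = 45 kN
  R_B = wL/2 = 15·6/2 = 45 kN
Load 2 — triangular load w₀=18 kN/m (0→w₀ over full span):
  R_A = w₀L/6 = 18·6/6 = 18 kN
  R_B = w₀L/3 = 18·6/3 = 36 kN
Load 3 — applied couple M₀=14 kN·m at a=12/5 m (b=L-a=18/5):
  R_A = M₀/L = 14/6 = 7/3 kN
  R_B = -M₀/L = -14/6 = -7/3 kN
Load 4 — applied couple M₀=-13 kN·m at a=3/2 m (b=L-a=9/2):
  R_A = M₀/L = (-13)/6 = -13/6 kN
  R_B = -M₀/L = -(-13)/6 = 13/6 kN
Superposition: R_A = 379/6 kN, R_B = 485/6 kN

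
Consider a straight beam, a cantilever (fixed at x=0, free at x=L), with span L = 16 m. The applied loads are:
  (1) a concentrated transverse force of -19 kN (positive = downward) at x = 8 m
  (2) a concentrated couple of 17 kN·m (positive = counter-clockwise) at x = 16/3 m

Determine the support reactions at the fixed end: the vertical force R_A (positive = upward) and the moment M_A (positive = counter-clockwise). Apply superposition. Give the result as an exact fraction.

Load 1 — point force P=-19 kN at a=8 m (b=L-a=8):
  R_A = P = (-19) = -19 kN
  M_A = Pa = (-19)·8 = -152 kN·m
Load 2 — applied couple M₀=17 kN·m at a=16/3 m (b=L-a=32/3):
  R_A = 0 kN
  M_A = -M₀ = -17 kN·m
Superposition: R_A = -19 kN, M_A = -169 kN·m

R_A = -19 kN, M_A = -169 kN·m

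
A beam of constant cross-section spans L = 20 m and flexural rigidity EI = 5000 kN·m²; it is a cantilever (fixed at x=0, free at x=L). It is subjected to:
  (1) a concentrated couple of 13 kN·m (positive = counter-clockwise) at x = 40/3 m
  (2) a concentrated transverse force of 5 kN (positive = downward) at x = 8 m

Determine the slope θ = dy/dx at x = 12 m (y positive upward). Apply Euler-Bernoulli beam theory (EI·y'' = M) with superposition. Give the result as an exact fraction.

θ(12) = -1/1250 rad

Load 1 — applied couple M₀=13 kN·m at a=40/3 m (b=L-a=20/3):
  θ_1 = M₀x/EI  [x≤a] = 13·12/5000 = 39/1250 rad
Load 2 — point force P=5 kN at a=8 m (b=L-a=12):
  θ_2 = -Pa²/(2EI)  [x>a] = -5·8²/(2·5000) = -4/125 rad
Superposition: θ = Σ θ_i = -1/1250 rad ≈ -0.000800 rad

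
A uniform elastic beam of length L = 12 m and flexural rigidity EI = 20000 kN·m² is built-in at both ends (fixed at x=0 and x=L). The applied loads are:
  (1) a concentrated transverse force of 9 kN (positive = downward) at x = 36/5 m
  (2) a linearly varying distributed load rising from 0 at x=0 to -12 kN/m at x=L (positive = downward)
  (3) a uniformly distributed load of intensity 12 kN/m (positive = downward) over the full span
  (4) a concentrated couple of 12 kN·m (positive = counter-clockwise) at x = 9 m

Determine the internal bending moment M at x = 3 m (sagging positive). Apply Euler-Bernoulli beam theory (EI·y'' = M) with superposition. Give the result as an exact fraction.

Load 1 — point force P=9 kN at a=36/5 m (b=L-a=24/5):
  M_1 = Pb²(3a+b)x/L³ - Pab²/L²  [x≤a] = 9·(24/5)²·(3·(36/5)+(24/5))·3/12³ - 9·(36/5)·(24/5)²/12² = -108/125 kN·m
Load 2 — triangular load w₀=-12 kN/m (0→w₀ over full span):
  M_2 = 3w₀Lx/20 - w₀L²/30 - w₀x³/(6L) = 3·(-12)·12·3/20 - (-12)·12²/30 - (-12)·3³/(6·12) = -27/10 kN·m
Load 3 — uniform load w=12 kN/m over full span:
  M_3 = wLx/2 - wL²/12 - wx²/2 = 12·12·3/2 - 12·12²/12 - 12·3²/2 = 18 kN·m
Load 4 — applied couple M₀=12 kN·m at a=9 m (b=L-a=3):
  M_4 = R_Ax - M_A  [x≤a] with R_A=9/8, M_A=15/4 = (9/8)·3 - (15/4) = -3/8 kN·m
Superposition: M = Σ M_i = 14061/1000 kN·m ≈ 14.061000 kN·m

M(3) = 14061/1000 kN·m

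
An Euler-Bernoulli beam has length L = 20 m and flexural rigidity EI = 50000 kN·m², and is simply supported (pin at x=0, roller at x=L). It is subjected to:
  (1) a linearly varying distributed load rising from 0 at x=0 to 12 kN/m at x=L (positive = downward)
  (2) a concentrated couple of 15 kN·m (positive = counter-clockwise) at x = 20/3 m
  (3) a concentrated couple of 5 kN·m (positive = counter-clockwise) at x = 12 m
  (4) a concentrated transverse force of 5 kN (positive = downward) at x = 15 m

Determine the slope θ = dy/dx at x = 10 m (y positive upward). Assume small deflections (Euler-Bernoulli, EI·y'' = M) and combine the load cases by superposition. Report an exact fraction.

θ(10) = -2983/1200000 rad

Load 1 — triangular load w₀=12 kN/m (0→w₀ over full span):
  θ_1 = -w₀(7L⁴-30L²x²+15x⁴)/(360LEI) = -12·(7·20⁴-30·20²·10²+15·10⁴)/(360·20·50000) = -7/3000 rad
Load 2 — applied couple M₀=15 kN·m at a=20/3 m (b=L-a=40/3):
  θ_2 = (M₀x²/(2L)-M₀(x-a)+C₁)/EI  [x>a] with C₁=M₀(3b²-L²)/(6L)=50/3 = (15·10²/(2·20)-15·(10-(20/3))+(50/3))/50000 = 1/12000 rad
Load 3 — applied couple M₀=5 kN·m at a=12 m (b=L-a=8):
  θ_3 = (M₀x²/(2L)+C₁)/EI  [x≤a] with C₁=M₀(3b²-L²)/(6L)=-26/3 = (5·10²/(2·20)+(-26/3))/50000 = 23/300000 rad
Load 4 — point force P=5 kN at a=15 m (b=L-a=5):
  θ_4 = -Pb(L²-b²-3x²)/(6LEI)  [x≤a] = -5·5·(20²-5²-3·10²)/(6·20·50000) = -1/3200 rad
Superposition: θ = Σ θ_i = -2983/1200000 rad ≈ -0.002486 rad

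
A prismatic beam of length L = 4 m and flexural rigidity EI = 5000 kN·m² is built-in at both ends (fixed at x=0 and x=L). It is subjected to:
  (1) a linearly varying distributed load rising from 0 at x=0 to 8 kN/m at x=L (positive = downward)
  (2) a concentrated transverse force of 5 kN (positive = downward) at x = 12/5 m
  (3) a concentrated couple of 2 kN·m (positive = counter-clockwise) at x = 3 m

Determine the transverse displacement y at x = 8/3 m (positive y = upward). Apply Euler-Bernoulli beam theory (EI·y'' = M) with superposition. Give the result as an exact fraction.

Load 1 — triangular load w₀=8 kN/m (0→w₀ over full span):
  y_1 = -w₀x²(L-x)²(x+2L)/(120LEI) = -8·(8/3)²·(4-(8/3))²·((8/3)+2·4)/(120·4·5000) = -1024/2278125 m
Load 2 — point force P=5 kN at a=12/5 m (b=L-a=8/5):
  y_2 = -Pa²(L-x)²(3bL-(3b+a)(L-x))/(6L³EI)  [x>a] = -5·(12/5)²·(4-(8/3))²·(3·(8/5)·4-(3·(8/5)+(12/5))·(4-(8/3)))/(6·4³·5000) = -4/15625 m
Load 3 — applied couple M₀=2 kN·m at a=3 m (b=L-a=1):
  y_3 = (R_Ax³/6 - M_Ax²/2)/EI  [x≤a] with R_A=9/16, M_A=5/8 = ((9/16)·(8/3)³/6 - (5/8)·(8/3)²/2)/5000 = -1/11250 m
Superposition: y = Σ y_i = -18097/22781250 m ≈ -0.000794 m

y(8/3) = -18097/22781250 m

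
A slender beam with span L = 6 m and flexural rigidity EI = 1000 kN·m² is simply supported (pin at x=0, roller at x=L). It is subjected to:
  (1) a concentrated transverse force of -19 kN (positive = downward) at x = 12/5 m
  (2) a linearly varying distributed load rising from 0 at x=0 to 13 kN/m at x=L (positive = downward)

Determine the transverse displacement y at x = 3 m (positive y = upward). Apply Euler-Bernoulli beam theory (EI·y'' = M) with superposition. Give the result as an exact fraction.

y(3) = -57951/2000000 m

Load 1 — point force P=-19 kN at a=12/5 m (b=L-a=18/5):
  y_1 = -Pa(L-x)(2Lx-a²-x²)/(6LEI)  [x>a] = -(-19)·(12/5)·(6-3)·(2·6·3-(12/5)²-3²)/(6·6·1000) = 10089/125000 m
Load 2 — triangular load w₀=13 kN/m (0→w₀ over full span):
  y_2 = -w₀x(7L⁴-10L²x²+3x⁴)/(360LEI) = -13·3·(7·6⁴-10·6²·3²+3·3⁴)/(360·6·1000) = -351/3200 m
Superposition: y = Σ y_i = -57951/2000000 m ≈ -0.028976 m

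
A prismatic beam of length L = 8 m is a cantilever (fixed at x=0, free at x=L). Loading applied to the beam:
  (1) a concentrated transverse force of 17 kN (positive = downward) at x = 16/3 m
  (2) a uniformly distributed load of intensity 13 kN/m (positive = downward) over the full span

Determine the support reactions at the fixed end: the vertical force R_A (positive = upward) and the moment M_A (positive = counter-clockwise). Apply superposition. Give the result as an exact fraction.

Load 1 — point force P=17 kN at a=16/3 m (b=L-a=8/3):
  R_A = P = 17 kN
  M_A = Pa = 17·(16/3) = 272/3 kN·m
Load 2 — uniform load w=13 kN/m over full span:
  R_A = wL = 13·8 = 104 kN
  M_A = wL²/2 = 13·8²/2 = 416 kN·m
Superposition: R_A = 121 kN, M_A = 1520/3 kN·m

R_A = 121 kN, M_A = 1520/3 kN·m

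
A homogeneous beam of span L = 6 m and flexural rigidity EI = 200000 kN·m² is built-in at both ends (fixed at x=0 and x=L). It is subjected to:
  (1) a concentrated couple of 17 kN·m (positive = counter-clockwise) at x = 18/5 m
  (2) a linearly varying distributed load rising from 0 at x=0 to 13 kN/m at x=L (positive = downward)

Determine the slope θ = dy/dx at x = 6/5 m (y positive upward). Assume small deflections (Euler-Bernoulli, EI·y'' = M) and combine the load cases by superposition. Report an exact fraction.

θ(6/5) = -2199/31250000 rad

Load 1 — applied couple M₀=17 kN·m at a=18/5 m (b=L-a=12/5):
  θ_1 = (R_Ax²/2 - M_Ax)/EI  [x≤a] with R_A=102/25, M_A=136/25 = ((102/25)·(6/5)²/2 - (136/25)·(6/5))/200000 = -561/31250000 rad
Load 2 — triangular load w₀=13 kN/m (0→w₀ over full span):
  θ_2 = -w₀(2x(L-x)(L-2x)(x+2L)+x²(L-x)²)/(120LEI) = -13·(2·(6/5)·(6-(6/5))·(6-2·(6/5))·((6/5)+2·6)+(6/5)²·(6-(6/5))²)/(120·6·200000) = -819/15625000 rad
Superposition: θ = Σ θ_i = -2199/31250000 rad ≈ -0.000070 rad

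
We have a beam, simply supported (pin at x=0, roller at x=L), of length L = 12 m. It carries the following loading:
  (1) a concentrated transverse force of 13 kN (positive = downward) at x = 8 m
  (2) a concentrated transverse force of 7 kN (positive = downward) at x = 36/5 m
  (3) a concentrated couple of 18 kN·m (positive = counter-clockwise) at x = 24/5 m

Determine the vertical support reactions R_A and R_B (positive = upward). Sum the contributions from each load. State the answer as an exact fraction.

Load 1 — point force P=13 kN at a=8 m (b=L-a=4):
  R_A = Pb/L = 13·4/12 = 13/3 kN
  R_B = Pa/L = 13·8/12 = 26/3 kN
Load 2 — point force P=7 kN at a=36/5 m (b=L-a=24/5):
  R_A = Pb/L = 7·(24/5)/12 = 14/5 kN
  R_B = Pa/L = 7·(36/5)/12 = 21/5 kN
Load 3 — applied couple M₀=18 kN·m at a=24/5 m (b=L-a=36/5):
  R_A = M₀/L = 18/12 = 3/2 kN
  R_B = -M₀/L = -18/12 = -3/2 kN
Superposition: R_A = 259/30 kN, R_B = 341/30 kN

R_A = 259/30 kN, R_B = 341/30 kN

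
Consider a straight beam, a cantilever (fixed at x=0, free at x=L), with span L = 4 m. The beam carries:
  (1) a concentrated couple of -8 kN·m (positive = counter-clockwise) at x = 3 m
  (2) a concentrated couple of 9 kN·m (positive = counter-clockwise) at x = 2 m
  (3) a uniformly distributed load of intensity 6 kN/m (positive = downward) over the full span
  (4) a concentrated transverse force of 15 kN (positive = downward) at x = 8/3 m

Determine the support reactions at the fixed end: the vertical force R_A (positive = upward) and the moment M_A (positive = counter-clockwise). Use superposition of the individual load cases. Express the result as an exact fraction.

Load 1 — applied couple M₀=-8 kN·m at a=3 m (b=L-a=1):
  R_A = 0 kN
  M_A = -M₀ = -(-8) = 8 kN·m
Load 2 — applied couple M₀=9 kN·m at a=2 m (b=L-a=2):
  R_A = 0 kN
  M_A = -M₀ = -9 kN·m
Load 3 — uniform load w=6 kN/m over full span:
  R_A = wL = 6·4 = 24 kN
  M_A = wL²/2 = 6·4²/2 = 48 kN·m
Load 4 — point force P=15 kN at a=8/3 m (b=L-a=4/3):
  R_A = P = 15 kN
  M_A = Pa = 15·(8/3) = 40 kN·m
Superposition: R_A = 39 kN, M_A = 87 kN·m

R_A = 39 kN, M_A = 87 kN·m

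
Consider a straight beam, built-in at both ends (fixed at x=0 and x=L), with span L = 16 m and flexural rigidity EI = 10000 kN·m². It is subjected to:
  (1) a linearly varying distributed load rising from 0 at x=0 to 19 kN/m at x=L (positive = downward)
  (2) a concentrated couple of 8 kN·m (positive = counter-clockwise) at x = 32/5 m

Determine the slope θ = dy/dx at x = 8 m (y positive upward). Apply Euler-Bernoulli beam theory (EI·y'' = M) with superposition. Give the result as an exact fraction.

Load 1 — triangular load w₀=19 kN/m (0→w₀ over full span):
  θ_1 = -w₀(2x(L-x)(L-2x)(x+2L)+x²(L-x)²)/(120LEI) = -19·(2·8·(16-8)·(16-2·8)·(8+2·16)+8²·(16-8)²)/(120·16·10000) = -38/9375 rad
Load 2 — applied couple M₀=8 kN·m at a=32/5 m (b=L-a=48/5):
  θ_2 = (R_Ax²/2 - M_Ax - M₀(x-a))/EI  [x>a] with R_A=18/25, M_A=24/25 = ((18/25)·8²/2 - (24/25)·8 - 8·(8-(32/5)))/10000 = 4/15625 rad
Superposition: θ = Σ θ_i = -178/46875 rad ≈ -0.003797 rad

θ(8) = -178/46875 rad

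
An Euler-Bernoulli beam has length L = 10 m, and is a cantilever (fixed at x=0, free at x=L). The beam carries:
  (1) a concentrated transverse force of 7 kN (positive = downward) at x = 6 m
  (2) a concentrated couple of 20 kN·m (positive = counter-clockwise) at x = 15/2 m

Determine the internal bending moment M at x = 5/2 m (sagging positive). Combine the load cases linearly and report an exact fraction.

Load 1 — point force P=7 kN at a=6 m (b=L-a=4):
  M_1 = -P(a-x)  [x≤a] = -7·(6-(5/2)) = -49/2 kN·m
Load 2 — applied couple M₀=20 kN·m at a=15/2 m (b=L-a=5/2):
  M_2 = M₀  [x≤a] = 20 = 20 kN·m
Superposition: M = Σ M_i = -9/2 kN·m ≈ -4.500000 kN·m

M(5/2) = -9/2 kN·m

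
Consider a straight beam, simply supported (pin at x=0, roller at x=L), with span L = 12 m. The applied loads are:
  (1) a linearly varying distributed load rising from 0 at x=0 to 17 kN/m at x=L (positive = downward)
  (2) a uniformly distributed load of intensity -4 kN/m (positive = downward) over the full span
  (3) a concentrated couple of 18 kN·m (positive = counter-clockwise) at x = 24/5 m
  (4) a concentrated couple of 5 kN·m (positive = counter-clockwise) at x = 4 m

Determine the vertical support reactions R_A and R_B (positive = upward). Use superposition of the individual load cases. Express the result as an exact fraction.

R_A = 143/12 kN, R_B = 505/12 kN

Load 1 — triangular load w₀=17 kN/m (0→w₀ over full span):
  R_A = w₀L/6 = 17·12/6 = 34 kN
  R_B = w₀L/3 = 17·12/3 = 68 kN
Load 2 — uniform load w=-4 kN/m over full span:
  R_A = wL/2 = (-4)·12/2 = -24 kN
  R_B = wL/2 = (-4)·12/2 = -24 kN
Load 3 — applied couple M₀=18 kN·m at a=24/5 m (b=L-a=36/5):
  R_A = M₀/L = 18/12 = 3/2 kN
  R_B = -M₀/L = -18/12 = -3/2 kN
Load 4 — applied couple M₀=5 kN·m at a=4 m (b=L-a=8):
  R_A = M₀/L = 5/12 kN
  R_B = -M₀/L = -5/12 kN
Superposition: R_A = 143/12 kN, R_B = 505/12 kN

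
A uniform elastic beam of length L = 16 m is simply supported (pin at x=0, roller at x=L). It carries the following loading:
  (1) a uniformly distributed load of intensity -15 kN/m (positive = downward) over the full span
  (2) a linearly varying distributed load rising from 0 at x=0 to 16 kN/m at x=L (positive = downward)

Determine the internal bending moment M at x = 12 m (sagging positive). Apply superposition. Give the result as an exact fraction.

M(12) = -136 kN·m

Load 1 — uniform load w=-15 kN/m over full span:
  M_1 = wx(L-x)/2 = (-15)·12·(16-12)/2 = -360 kN·m
Load 2 — triangular load w₀=16 kN/m (0→w₀ over full span):
  M_2 = w₀Lx/6 - w₀x³/(6L) = 16·16·12/6 - 16·12³/(6·16) = 224 kN·m
Superposition: M = Σ M_i = -136 kN·m ≈ -136.000000 kN·m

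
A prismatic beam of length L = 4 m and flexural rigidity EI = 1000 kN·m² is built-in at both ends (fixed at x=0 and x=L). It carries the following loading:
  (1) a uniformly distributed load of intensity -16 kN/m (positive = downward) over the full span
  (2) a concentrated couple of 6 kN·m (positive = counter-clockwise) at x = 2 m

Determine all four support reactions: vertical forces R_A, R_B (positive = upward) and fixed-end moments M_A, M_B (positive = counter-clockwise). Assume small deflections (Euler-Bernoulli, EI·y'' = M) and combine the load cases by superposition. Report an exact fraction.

R_A = -119/4 kN, M_A = -119/6 kN·m, R_B = -137/4 kN, M_B = 137/6 kN·m

Load 1 — uniform load w=-16 kN/m over full span:
  R_A = wL/2 = (-16)·4/2 = -32 kN
  M_A = wL²/12 = (-16)·4²/12 = -64/3 kN·m
  R_B = wL/2 = (-16)·4/2 = -32 kN
  M_B = -wL²/12 = -(-16)·4²/12 = 64/3 kN·m
Load 2 — applied couple M₀=6 kN·m at a=2 m (b=L-a=2):
  R_A = 6M₀ab/L³ = 6·6·2·2/4³ = 9/4 kN
  M_A = M₀b(2a-b)/L² = 6·2·(2·2-2)/4² = 3/2 kN·m
  R_B = -6M₀ab/L³ = -6·6·2·2/4³ = -9/4 kN
  M_B = M₀a(2b-a)/L² = 6·2·(2·2-2)/4² = 3/2 kN·m
Superposition: R_A = -119/4 kN, M_A = -119/6 kN·m, R_B = -137/4 kN, M_B = 137/6 kN·m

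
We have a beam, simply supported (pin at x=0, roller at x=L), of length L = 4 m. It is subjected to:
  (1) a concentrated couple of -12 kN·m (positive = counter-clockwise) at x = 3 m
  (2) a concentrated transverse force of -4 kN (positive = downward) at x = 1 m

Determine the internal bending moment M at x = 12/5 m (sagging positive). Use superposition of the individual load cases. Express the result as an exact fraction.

M(12/5) = -44/5 kN·m

Load 1 — applied couple M₀=-12 kN·m at a=3 m (b=L-a=1):
  M_1 = M₀x/L  [x≤a] = (-12)·(12/5)/4 = -36/5 kN·m
Load 2 — point force P=-4 kN at a=1 m (b=L-a=3):
  M_2 = Pa(L-x)/L  [x>a] = (-4)·1·(4-(12/5))/4 = -8/5 kN·m
Superposition: M = Σ M_i = -44/5 kN·m ≈ -8.800000 kN·m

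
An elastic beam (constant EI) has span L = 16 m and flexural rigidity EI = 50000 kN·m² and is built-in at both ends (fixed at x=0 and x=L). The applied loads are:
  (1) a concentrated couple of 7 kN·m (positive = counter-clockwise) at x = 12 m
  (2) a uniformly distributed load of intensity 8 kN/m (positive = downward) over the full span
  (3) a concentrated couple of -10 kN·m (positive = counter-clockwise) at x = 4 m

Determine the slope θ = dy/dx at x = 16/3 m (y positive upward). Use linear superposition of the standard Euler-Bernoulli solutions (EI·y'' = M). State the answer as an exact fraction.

θ(16/3) = -8651/2025000 rad

Load 1 — applied couple M₀=7 kN·m at a=12 m (b=L-a=4):
  θ_1 = (R_Ax²/2 - M_Ax)/EI  [x≤a] with R_A=63/128, M_A=35/16 = ((63/128)·(16/3)²/2 - (35/16)·(16/3))/50000 = -7/75000 rad
Load 2 — uniform load w=8 kN/m over full span:
  θ_2 = -wx(L-x)(L-2x)/(12EI) = -8·(16/3)·(16-(16/3))·(16-2·(16/3))/(12·50000) = -1024/253125 rad
Load 3 — applied couple M₀=-10 kN·m at a=4 m (b=L-a=12):
  θ_3 = (R_Ax²/2 - M_Ax - M₀(x-a))/EI  [x>a] with R_A=-45/64, M_A=15/8 = ((-45/64)·(16/3)²/2 - (15/8)·(16/3) - (-10)·((16/3)-4))/50000 = -1/7500 rad
Superposition: θ = Σ θ_i = -8651/2025000 rad ≈ -0.004272 rad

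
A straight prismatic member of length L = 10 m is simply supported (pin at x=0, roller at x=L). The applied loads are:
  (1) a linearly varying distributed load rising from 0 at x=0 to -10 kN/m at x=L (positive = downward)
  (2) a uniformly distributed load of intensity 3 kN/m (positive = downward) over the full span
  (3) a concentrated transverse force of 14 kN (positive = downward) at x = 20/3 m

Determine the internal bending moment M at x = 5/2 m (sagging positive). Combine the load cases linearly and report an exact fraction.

Load 1 — triangular load w₀=-10 kN/m (0→w₀ over full span):
  M_1 = w₀Lx/6 - w₀x³/(6L) = (-10)·10·(5/2)/6 - (-10)·(5/2)³/(6·10) = -625/16 kN·m
Load 2 — uniform load w=3 kN/m over full span:
  M_2 = wx(L-x)/2 = 3·(5/2)·(10-(5/2))/2 = 225/8 kN·m
Load 3 — point force P=14 kN at a=20/3 m (b=L-a=10/3):
  M_3 = Pbx/L  [x≤a] = 14·(10/3)·(5/2)/10 = 35/3 kN·m
Superposition: M = Σ M_i = 35/48 kN·m ≈ 0.729167 kN·m

M(5/2) = 35/48 kN·m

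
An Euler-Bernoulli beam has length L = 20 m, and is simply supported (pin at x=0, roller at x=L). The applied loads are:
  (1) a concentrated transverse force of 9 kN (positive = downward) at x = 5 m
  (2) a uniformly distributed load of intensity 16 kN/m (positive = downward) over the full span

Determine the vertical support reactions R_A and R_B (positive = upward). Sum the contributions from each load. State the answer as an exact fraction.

Load 1 — point force P=9 kN at a=5 m (b=L-a=15):
  R_A = Pb/L = 9·15/20 = 27/4 kN
  R_B = Pa/L = 9·5/20 = 9/4 kN
Load 2 — uniform load w=16 kN/m over full span:
  R_A = wL/2 = 16·20/2 = 160 kN
  R_B = wL/2 = 16·20/2 = 160 kN
Superposition: R_A = 667/4 kN, R_B = 649/4 kN

R_A = 667/4 kN, R_B = 649/4 kN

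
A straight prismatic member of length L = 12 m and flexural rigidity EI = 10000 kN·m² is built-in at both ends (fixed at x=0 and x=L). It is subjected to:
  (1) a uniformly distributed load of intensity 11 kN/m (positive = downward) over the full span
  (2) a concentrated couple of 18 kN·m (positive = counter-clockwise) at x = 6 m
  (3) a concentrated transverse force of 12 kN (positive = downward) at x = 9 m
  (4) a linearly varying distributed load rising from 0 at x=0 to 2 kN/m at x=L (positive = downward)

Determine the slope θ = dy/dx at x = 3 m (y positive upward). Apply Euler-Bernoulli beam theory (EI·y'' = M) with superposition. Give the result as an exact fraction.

Load 1 — uniform load w=11 kN/m over full span:
  θ_1 = -wx(L-x)(L-2x)/(12EI) = -11·3·(12-3)·(12-2·3)/(12·10000) = -297/20000 rad
Load 2 — applied couple M₀=18 kN·m at a=6 m (b=L-a=6):
  θ_2 = (R_Ax²/2 - M_Ax)/EI  [x≤a] with R_A=9/4, M_A=9/2 = ((9/4)·3²/2 - (9/2)·3)/10000 = -27/80000 rad
Load 3 — point force P=12 kN at a=9 m (b=L-a=3):
  θ_3 = -Pb²x(2aL-(3a+b)x)/(2L³EI)  [x≤a] = -12·3²·3·(2·9·12-(3·9+3)·3)/(2·12³·10000) = -189/160000 rad
Load 4 — triangular load w₀=2 kN/m (0→w₀ over full span):
  θ_4 = -w₀(2x(L-x)(L-2x)(x+2L)+x²(L-x)²)/(120LEI) = -2·(2·3·(12-3)·(12-2·3)·(3+2·12)+3²·(12-3)²)/(120·12·10000) = -1053/800000 rad
Superposition: θ = Σ θ_i = -3537/200000 rad ≈ -0.017685 rad

θ(3) = -3537/200000 rad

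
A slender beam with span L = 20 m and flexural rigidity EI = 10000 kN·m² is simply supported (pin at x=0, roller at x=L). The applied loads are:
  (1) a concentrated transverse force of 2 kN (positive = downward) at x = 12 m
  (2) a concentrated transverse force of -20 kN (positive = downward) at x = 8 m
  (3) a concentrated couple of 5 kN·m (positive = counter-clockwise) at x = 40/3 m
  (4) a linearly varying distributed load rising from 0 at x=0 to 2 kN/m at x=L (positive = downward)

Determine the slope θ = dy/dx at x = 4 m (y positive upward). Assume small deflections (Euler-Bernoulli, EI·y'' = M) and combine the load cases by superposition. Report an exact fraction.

θ(4) = 2467/225000 rad

Load 1 — point force P=2 kN at a=12 m (b=L-a=8):
  θ_1 = -Pb(L²-b²-3x²)/(6LEI)  [x≤a] = -2·8·(20²-8²-3·4²)/(6·20·10000) = -12/3125 rad
Load 2 — point force P=-20 kN at a=8 m (b=L-a=12):
  θ_2 = -Pb(L²-b²-3x²)/(6LEI)  [x≤a] = -(-20)·12·(20²-12²-3·4²)/(6·20·10000) = 26/625 rad
Load 3 — applied couple M₀=5 kN·m at a=40/3 m (b=L-a=20/3):
  θ_3 = (M₀x²/(2L)+C₁)/EI  [x≤a] with C₁=M₀(3b²-L²)/(6L)=-100/9 = (5·4²/(2·20)+(-100/9))/10000 = -41/45000 rad
Load 4 — triangular load w₀=2 kN/m (0→w₀ over full span):
  θ_4 = -w₀(7L⁴-30L²x²+15x⁴)/(360LEI) = -2·(7·20⁴-30·20²·4²+15·4⁴)/(360·20·10000) = -728/28125 rad
Superposition: θ = Σ θ_i = 2467/225000 rad ≈ 0.010964 rad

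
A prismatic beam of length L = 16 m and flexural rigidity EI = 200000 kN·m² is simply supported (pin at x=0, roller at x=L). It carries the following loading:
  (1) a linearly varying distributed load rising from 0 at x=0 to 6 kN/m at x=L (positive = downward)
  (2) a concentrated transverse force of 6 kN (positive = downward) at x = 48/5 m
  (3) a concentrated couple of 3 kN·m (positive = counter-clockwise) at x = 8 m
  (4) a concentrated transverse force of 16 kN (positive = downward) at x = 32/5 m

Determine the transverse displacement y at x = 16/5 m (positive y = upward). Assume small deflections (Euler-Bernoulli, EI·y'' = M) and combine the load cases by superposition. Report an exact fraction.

Load 1 — triangular load w₀=6 kN/m (0→w₀ over full span):
  y_1 = -w₀x(7L⁴-10L²x²+3x⁴)/(360LEI) = -6·(16/5)·(7·16⁴-10·16²·(16/5)²+3·(16/5)⁴)/(360·16·200000) = -352256/48828125 m
Load 2 — point force P=6 kN at a=48/5 m (b=L-a=32/5):
  y_2 = -Pbx(L²-b²-x²)/(6LEI)  [x≤a] = -6·(32/5)·(16/5)·(16²-(32/5)²-(16/5)²)/(6·16·200000) = -512/390625 m
Load 3 — applied couple M₀=3 kN·m at a=8 m (b=L-a=8):
  y_3 = (M₀x³/(6L)+C₁x)/EI  [x≤a] with C₁=M₀(3b²-L²)/(6L)=-2 = (3·(16/5)³/(6·16)+(-2)·(16/5))/200000 = -21/781250 m
Load 4 — point force P=16 kN at a=32/5 m (b=L-a=48/5):
  y_4 = -Pbx(L²-b²-x²)/(6LEI)  [x≤a] = -16·(48/5)·(16/5)·(16²-(48/5)²-(16/5)²)/(6·16·200000) = -1536/390625 m
Superposition: y = Σ y_i = -1219137/97656250 m ≈ -0.012484 m

y(16/5) = -1219137/97656250 m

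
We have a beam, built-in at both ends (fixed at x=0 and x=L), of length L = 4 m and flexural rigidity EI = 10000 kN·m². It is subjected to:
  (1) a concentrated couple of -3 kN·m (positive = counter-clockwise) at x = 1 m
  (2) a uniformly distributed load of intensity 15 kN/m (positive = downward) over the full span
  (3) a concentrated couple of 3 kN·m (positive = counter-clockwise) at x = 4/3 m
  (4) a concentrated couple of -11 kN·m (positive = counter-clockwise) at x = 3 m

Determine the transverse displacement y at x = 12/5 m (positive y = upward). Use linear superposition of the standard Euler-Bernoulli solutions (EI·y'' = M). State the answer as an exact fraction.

Load 1 — applied couple M₀=-3 kN·m at a=1 m (b=L-a=3):
  y_1 = (R_Ax³/6 - M_Ax²/2 - M₀(x-a)²/2)/EI  [x>a] with R_A=-27/32, M_A=9/16 = ((-27/32)·(12/5)³/6 - (9/16)·(12/5)²/2 - (-3)·((12/5)-1)²/2)/10000 = -39/625000 m
Load 2 — uniform load w=15 kN/m over full span:
  y_2 = -wx²(L-x)²/(24EI) = -15·(12/5)²·(4-(12/5))²/(24·10000) = -72/78125 m
Load 3 — applied couple M₀=3 kN·m at a=4/3 m (b=L-a=8/3):
  y_3 = (R_Ax³/6 - M_Ax²/2 - M₀(x-a)²/2)/EI  [x>a] with R_A=1, M_A=0 = (1·(12/5)³/6 - 0·(12/5)²/2 - 3·((12/5)-(4/3))²/2)/10000 = 14/234375 m
Load 4 — applied couple M₀=-11 kN·m at a=3 m (b=L-a=1):
  y_4 = (R_Ax³/6 - M_Ax²/2)/EI  [x≤a] with R_A=-99/32, M_A=-55/16 = ((-99/32)·(12/5)³/6 - (-55/16)·(12/5)²/2)/10000 = 693/2500000 m
Superposition: y = Σ y_i = -4853/7500000 m ≈ -0.000647 m

y(12/5) = -4853/7500000 m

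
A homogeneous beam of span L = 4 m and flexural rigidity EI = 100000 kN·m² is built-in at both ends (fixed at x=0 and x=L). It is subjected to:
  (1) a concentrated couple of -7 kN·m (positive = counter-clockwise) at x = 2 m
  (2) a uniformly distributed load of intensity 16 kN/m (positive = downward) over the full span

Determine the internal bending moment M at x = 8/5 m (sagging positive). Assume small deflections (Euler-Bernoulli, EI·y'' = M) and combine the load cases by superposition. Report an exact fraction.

M(8/5) = 2081/300 kN·m

Load 1 — applied couple M₀=-7 kN·m at a=2 m (b=L-a=2):
  M_1 = R_Ax - M_A  [x≤a] with R_A=-21/8, M_A=-7/4 = (-21/8)·(8/5) - (-7/4) = -49/20 kN·m
Load 2 — uniform load w=16 kN/m over full span:
  M_2 = wLx/2 - wL²/12 - wx²/2 = 16·4·(8/5)/2 - 16·4²/12 - 16·(8/5)²/2 = 704/75 kN·m
Superposition: M = Σ M_i = 2081/300 kN·m ≈ 6.936667 kN·m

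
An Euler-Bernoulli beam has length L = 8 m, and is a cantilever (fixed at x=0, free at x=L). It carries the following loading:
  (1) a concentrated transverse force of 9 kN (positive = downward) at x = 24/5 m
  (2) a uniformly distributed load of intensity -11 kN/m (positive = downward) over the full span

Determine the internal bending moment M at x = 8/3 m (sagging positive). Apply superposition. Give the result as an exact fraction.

M(8/3) = 6176/45 kN·m

Load 1 — point force P=9 kN at a=24/5 m (b=L-a=16/5):
  M_1 = -P(a-x)  [x≤a] = -9·((24/5)-(8/3)) = -96/5 kN·m
Load 2 — uniform load w=-11 kN/m over full span:
  M_2 = -w(L-x)²/2 = -(-11)·(8-(8/3))²/2 = 1408/9 kN·m
Superposition: M = Σ M_i = 6176/45 kN·m ≈ 137.244444 kN·m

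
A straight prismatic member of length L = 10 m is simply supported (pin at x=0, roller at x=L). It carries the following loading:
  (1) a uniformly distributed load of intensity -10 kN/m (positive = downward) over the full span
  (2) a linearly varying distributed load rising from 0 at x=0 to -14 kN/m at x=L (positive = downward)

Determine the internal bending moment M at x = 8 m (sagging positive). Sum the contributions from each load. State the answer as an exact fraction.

Load 1 — uniform load w=-10 kN/m over full span:
  M_1 = wx(L-x)/2 = (-10)·8·(10-8)/2 = -80 kN·m
Load 2 — triangular load w₀=-14 kN/m (0→w₀ over full span):
  M_2 = w₀Lx/6 - w₀x³/(6L) = (-14)·10·8/6 - (-14)·8³/(6·10) = -336/5 kN·m
Superposition: M = Σ M_i = -736/5 kN·m ≈ -147.200000 kN·m

M(8) = -736/5 kN·m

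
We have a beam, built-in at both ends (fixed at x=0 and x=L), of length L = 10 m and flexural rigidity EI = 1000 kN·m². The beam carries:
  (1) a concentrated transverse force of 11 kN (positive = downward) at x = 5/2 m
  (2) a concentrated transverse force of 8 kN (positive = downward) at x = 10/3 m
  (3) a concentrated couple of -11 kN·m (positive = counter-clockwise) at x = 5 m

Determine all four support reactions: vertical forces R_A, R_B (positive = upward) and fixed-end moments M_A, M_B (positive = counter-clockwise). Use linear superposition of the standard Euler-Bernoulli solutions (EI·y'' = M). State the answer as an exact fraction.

Load 1 — point force P=11 kN at a=5/2 m (b=L-a=15/2):
  R_A = Pb²(3a+b)/L³ = 11·(15/2)²·(3·(5/2)+(15/2))/10³ = 297/32 kN
  M_A = Pab²/L² = 11·(5/2)·(15/2)²/10² = 495/32 kN·m
  R_B = Pa²(a+3b)/L³ = 11·(5/2)²·((5/2)+3·(15/2))/10³ = 55/32 kN
  M_B = -Pa²b/L² = -11·(5/2)²·(15/2)/10² = -165/32 kN·m
Load 2 — point force P=8 kN at a=10/3 m (b=L-a=20/3):
  R_A = Pb²(3a+b)/L³ = 8·(20/3)²·(3·(10/3)+(20/3))/10³ = 160/27 kN
  M_A = Pab²/L² = 8·(10/3)·(20/3)²/10² = 320/27 kN·m
  R_B = Pa²(a+3b)/L³ = 8·(10/3)²·((10/3)+3·(20/3))/10³ = 56/27 kN
  M_B = -Pa²b/L² = -8·(10/3)²·(20/3)/10² = -160/27 kN·m
Load 3 — applied couple M₀=-11 kN·m at a=5 m (b=L-a=5):
  R_A = 6M₀ab/L³ = 6·(-11)·5·5/10³ = -33/20 kN
  M_A = M₀b(2a-b)/L² = (-11)·5·(2·5-5)/10² = -11/4 kN·m
  R_B = -6M₀ab/L³ = -6·(-11)·5·5/10³ = 33/20 kN
  M_B = M₀a(2b-a)/L² = (-11)·5·(2·5-5)/10² = -11/4 kN·m
Superposition: R_A = 58567/4320 kN, M_A = 21229/864 kN·m, R_B = 23513/4320 kN, M_B = -11951/864 kN·m

R_A = 58567/4320 kN, M_A = 21229/864 kN·m, R_B = 23513/4320 kN, M_B = -11951/864 kN·m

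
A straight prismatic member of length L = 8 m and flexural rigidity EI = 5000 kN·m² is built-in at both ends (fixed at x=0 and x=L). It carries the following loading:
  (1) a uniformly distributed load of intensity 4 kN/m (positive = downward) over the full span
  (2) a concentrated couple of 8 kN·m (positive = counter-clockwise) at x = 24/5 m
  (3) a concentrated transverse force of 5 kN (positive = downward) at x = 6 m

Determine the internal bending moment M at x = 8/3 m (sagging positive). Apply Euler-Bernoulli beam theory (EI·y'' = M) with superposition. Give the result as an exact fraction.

Load 1 — uniform load w=4 kN/m over full span:
  M_1 = wLx/2 - wL²/12 - wx²/2 = 4·8·(8/3)/2 - 4·8²/12 - 4·(8/3)²/2 = 64/9 kN·m
Load 2 — applied couple M₀=8 kN·m at a=24/5 m (b=L-a=16/5):
  M_2 = R_Ax - M_A  [x≤a] with R_A=36/25, M_A=64/25 = (36/25)·(8/3) - (64/25) = 32/25 kN·m
Load 3 — point force P=5 kN at a=6 m (b=L-a=2):
  M_3 = Pb²(3a+b)x/L³ - Pab²/L²  [x≤a] = 5·2²·(3·6+2)·(8/3)/8³ - 5·6·2²/8² = 5/24 kN·m
Superposition: M = Σ M_i = 15479/1800 kN·m ≈ 8.599444 kN·m

M(8/3) = 15479/1800 kN·m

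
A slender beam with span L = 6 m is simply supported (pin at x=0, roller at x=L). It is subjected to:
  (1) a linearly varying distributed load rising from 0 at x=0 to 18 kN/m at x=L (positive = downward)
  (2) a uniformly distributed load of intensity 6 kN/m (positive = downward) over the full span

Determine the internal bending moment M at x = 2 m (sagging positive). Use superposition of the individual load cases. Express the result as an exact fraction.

Load 1 — triangular load w₀=18 kN/m (0→w₀ over full span):
  M_1 = w₀Lx/6 - w₀x³/(6L) = 18·6·2/6 - 18·2³/(6·6) = 32 kN·m
Load 2 — uniform load w=6 kN/m over full span:
  M_2 = wx(L-x)/2 = 6·2·(6-2)/2 = 24 kN·m
Superposition: M = Σ M_i = 56 kN·m ≈ 56.000000 kN·m

M(2) = 56 kN·m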